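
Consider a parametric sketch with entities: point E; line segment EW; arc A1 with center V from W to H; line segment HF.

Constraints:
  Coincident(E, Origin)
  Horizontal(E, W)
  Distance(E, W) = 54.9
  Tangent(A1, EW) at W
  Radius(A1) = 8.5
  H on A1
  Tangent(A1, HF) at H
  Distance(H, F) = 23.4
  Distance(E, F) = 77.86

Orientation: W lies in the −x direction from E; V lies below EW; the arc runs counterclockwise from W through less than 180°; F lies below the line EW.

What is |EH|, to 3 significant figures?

62.4

Checks: E.y = 0.00, W.y = 0.00 ✓; |VH| = 8.500 ✓; ∠(VH, HF) = 90.00° ✓; |HF| = 23.40 ✓; |EF| = 77.86 ✓.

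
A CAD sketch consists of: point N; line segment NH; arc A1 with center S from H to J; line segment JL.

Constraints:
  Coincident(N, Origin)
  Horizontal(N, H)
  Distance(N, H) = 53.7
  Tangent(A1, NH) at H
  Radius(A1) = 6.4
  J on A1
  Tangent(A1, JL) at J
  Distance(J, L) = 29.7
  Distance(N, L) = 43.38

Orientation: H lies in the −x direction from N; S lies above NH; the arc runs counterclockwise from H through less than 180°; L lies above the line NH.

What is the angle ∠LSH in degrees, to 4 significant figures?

136.5°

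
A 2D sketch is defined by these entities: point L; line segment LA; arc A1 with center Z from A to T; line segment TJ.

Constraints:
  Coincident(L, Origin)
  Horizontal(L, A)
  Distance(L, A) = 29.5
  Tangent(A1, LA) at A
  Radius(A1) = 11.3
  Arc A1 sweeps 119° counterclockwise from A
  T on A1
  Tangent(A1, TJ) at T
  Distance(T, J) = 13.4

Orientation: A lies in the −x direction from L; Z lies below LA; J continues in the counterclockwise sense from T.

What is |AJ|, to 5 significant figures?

28.699

L is at the origin; LA is horizontal with |LA| = 29.5 and A on the −x side, so A = (-29.500, 0.0000). Since A1 is tangent to LA there, ZA ⟂ LA, so Z = A + (0, -11.3) = (-29.500, -11.300). On A1, A sits at bearing 90° from Z; a 119° counterclockwise sweep puts T at bearing 209°, so T = Z + 11.3·(cos 209°, sin 209°) = (-39.383, -16.778). A1 meets TJ tangentially, so ZT is at right angles to TJ, so TJ runs along (−sin 209°, cos 209°); with |TJ| = 13.4, J = (-32.887, -28.498). Then |AJ| = |J − A| = 28.699.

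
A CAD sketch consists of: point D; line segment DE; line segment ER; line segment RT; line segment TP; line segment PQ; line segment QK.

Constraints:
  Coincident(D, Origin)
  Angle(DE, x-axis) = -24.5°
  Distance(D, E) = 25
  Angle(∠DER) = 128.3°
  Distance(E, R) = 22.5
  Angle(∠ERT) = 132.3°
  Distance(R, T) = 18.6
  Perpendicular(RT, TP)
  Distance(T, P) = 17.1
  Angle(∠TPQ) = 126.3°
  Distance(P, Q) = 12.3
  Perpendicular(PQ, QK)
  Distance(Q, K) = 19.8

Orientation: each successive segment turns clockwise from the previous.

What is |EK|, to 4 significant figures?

14.63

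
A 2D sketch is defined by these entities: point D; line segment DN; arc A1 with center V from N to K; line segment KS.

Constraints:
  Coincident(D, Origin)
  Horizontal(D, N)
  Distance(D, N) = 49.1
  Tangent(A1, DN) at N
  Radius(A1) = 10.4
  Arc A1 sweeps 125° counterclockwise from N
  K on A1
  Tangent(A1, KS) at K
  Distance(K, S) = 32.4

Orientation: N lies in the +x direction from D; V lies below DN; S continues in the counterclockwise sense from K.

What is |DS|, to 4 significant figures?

73.08

D is at the origin; D and N share the same y with |DN| = 49.1 and N on the +x side, so N = (49.10, 0.000). Tangency of A1 to DN means the radius VN is perpendicular to DN, so V = N + (0, -10.4) = (49.10, -10.40). On A1, N sits at bearing 90° from V; a 125° counterclockwise sweep puts K at bearing 215°, so K = V + 10.4·(cos 215°, sin 215°) = (40.58, -16.37). A1 meets KS tangentially, so VK is at right angles to KS, so KS runs along (−sin 215°, cos 215°); with |KS| = 32.4, S = (59.16, -42.91). Then |DS| = |S − D| = 73.08.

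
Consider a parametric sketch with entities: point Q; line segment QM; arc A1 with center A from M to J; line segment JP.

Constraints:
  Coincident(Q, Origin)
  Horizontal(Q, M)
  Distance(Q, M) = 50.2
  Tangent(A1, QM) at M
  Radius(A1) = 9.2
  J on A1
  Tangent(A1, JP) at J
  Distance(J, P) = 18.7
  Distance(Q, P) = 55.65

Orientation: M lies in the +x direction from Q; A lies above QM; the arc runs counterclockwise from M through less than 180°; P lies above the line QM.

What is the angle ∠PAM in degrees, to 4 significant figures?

171.2°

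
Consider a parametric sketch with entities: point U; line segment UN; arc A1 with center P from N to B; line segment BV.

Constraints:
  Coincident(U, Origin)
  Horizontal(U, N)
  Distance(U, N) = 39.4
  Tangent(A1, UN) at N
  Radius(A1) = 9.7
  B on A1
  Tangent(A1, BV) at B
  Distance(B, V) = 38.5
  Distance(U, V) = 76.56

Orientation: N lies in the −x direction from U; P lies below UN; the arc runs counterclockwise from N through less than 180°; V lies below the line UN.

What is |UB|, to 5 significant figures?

48.333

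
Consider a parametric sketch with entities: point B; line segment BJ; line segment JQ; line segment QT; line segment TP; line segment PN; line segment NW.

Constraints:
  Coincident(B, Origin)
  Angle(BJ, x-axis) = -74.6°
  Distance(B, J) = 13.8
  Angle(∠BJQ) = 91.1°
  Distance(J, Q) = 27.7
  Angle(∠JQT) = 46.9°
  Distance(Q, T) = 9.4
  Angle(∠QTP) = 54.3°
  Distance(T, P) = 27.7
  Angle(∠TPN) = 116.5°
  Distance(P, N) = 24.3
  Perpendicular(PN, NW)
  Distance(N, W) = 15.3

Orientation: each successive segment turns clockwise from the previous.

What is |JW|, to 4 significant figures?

50.10

B is at the origin; BJ runs at -74.6° with length 13.8, so J = (3.665, -13.30). ∠BJQ = 91.1° gives JQ at -163.5° from the x-axis; with |JQ| = 27.7, Q = (-22.89, -21.17). ∠JQT = 46.9° gives QT at 63.40° from the x-axis; with |QT| = 9.4, T = (-18.69, -12.77). ∠QTP = 54.3° gives TP at -62.30° from the x-axis; with |TP| = 27.7, P = (-5.810, -37.29). ∠TPN = 116.5° gives PN at -125.8° from the x-axis; with |PN| = 24.3, N = (-20.02, -57.00). The perpendicularity gives NW at right angles to PN, so NW runs at 144.2°; with |NW| = 15.3, W = (-32.43, -48.05). Then |JW| = |W − J| = 50.10.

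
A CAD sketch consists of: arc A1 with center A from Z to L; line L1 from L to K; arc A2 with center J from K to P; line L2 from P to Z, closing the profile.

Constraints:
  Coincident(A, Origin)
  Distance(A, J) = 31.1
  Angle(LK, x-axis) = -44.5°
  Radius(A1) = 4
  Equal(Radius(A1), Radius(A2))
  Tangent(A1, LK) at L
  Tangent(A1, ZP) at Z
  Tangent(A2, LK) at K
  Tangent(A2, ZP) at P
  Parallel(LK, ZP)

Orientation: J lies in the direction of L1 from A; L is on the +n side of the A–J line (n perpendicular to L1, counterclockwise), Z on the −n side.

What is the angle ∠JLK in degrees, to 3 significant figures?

7.33°

The slot axis is L1's direction at -44.5°, so u = (cos -44.5°, sin -44.5°) = (0.713, -0.701) and n = (−sin -44.5°, cos -44.5°) = (0.701, 0.713). A is at the origin and J lies 31.1 along u from A, so J = 31.1·u = (22.2, -21.8). Tangency of A1 to both parallel lines with radius 4.0 puts L and Z at A ± 4.0·n: L = (2.80, 2.85), Z = (-2.80, -2.85). Equal radii place K and P the same way about J: K = J + 4.0·n = (25.0, -18.9), P = J − 4.0·n = (19.4, -24.7). Then cos ∠JLK = LJ·LK / (|LJ||LK|), giving 7.33°.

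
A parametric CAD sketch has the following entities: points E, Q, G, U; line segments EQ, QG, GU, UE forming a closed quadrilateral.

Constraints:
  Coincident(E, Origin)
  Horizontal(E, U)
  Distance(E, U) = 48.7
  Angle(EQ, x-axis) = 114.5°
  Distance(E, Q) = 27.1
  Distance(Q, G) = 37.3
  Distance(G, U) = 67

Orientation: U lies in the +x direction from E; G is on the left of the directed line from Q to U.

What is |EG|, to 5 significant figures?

55.991

E is at the origin; EU is horizontal with |EU| = 48.7 and U in +x, so U = (48.7, 0). EQ runs at 114.5° with |EQ| = 27.1, so Q = (-11.238, 24.660). G is determined by |QG| = 37.3 and |GU| = 67.0 together: it lies at the intersection of circle(Q, 37.3) and circle(U, 67.0). With |QU| = 64.813, the foot of the radical line on QU is 8.5090 from Q and the perpendicular offset is √(37.3² − 8.5090²) = 36.316. Taking the left-of-QU solution: G = (10.449, 55.008).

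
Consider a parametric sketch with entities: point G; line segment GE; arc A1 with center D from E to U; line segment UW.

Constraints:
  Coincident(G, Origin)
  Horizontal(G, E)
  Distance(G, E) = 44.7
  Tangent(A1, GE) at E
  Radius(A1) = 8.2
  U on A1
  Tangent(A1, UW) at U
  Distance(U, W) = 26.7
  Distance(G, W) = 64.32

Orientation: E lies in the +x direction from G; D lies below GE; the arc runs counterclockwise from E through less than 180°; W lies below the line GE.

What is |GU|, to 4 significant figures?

40.38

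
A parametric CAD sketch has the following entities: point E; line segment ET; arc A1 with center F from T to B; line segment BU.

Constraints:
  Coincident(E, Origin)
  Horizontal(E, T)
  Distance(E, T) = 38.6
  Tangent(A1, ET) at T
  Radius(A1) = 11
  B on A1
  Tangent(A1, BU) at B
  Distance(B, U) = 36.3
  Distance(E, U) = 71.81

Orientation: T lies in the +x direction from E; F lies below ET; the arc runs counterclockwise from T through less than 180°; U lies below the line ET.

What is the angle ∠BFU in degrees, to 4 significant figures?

73.14°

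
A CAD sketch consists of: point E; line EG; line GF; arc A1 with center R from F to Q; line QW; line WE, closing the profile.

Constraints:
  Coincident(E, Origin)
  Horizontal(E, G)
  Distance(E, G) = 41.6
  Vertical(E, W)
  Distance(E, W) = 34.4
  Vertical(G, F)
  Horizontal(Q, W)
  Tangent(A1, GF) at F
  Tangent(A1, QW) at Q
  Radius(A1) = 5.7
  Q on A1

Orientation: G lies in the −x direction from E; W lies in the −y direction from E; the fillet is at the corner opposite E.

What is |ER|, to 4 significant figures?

45.96

E and W share the same x with |EW| = 34.4 and W on the −y side, so W = (0.000, -34.40). The virtual corner opposite E is at (-41.60, -34.40). The tangent condition forces RF to be normal to GF and since A1 is tangent to QW there, RQ ⟂ QW, with radius 5.7, so the center R sits 5.7 in from both sides at R = (-35.90, -28.70). Then |ER| = |R − E| = 45.96.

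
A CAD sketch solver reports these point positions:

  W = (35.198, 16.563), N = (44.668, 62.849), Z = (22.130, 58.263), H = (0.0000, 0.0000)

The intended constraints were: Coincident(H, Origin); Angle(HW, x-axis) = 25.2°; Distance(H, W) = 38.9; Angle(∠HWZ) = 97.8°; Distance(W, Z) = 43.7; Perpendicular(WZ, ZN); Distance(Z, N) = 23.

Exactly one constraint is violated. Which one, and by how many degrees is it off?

Perpendicular(WZ, ZN) — off by 5.90°.

H = (0.00, 0.00) ✓; HW at 25.20° ✓; |HW| = 38.90 ✓; ∠HWZ = 97.80° ✓; |WZ| = 43.70 ✓; ∠(WZ, ZN) = 95.90° ✗; |ZN| = 23.00 ✓.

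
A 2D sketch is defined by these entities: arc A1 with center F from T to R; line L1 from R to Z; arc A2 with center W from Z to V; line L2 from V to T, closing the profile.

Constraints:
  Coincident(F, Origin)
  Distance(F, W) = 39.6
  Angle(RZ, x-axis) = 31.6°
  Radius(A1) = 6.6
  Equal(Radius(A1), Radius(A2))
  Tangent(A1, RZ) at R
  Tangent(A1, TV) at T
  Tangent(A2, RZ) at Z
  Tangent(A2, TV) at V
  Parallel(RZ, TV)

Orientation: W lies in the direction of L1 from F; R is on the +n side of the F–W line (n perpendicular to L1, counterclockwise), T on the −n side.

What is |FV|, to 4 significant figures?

40.15

The slot axis is L1's direction at 31.6°, so u = (cos 31.6°, sin 31.6°) = (0.8517, 0.5240) and n = (−sin 31.6°, cos 31.6°) = (-0.5240, 0.8517). F is at the origin and W lies 39.6 along u from F, so W = 39.6·u = (33.73, 20.75). Tangency of A1 to both parallel lines with radius 6.6 puts R and T at F ± 6.6·n: R = (-3.458, 5.621), T = (3.458, -5.621). Equal radii place Z and V the same way about W: Z = W + 6.6·n = (30.27, 26.37), V = W − 6.6·n = (37.19, 15.13). Then |FV| = |V − F| = 40.15.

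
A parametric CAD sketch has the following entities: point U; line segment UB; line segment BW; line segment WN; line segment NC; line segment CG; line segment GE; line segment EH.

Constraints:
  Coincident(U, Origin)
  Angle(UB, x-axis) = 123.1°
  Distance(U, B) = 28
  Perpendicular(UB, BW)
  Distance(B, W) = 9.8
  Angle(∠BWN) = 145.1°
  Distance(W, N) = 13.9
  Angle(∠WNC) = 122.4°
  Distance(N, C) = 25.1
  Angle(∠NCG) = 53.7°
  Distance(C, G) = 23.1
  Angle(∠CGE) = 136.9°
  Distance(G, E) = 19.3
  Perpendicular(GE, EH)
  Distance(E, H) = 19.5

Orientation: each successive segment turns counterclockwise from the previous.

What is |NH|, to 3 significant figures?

11.5

∠CGE = 136.9° gives GE at 115° from the x-axis; with |GE| = 19.3, E = (-15.1, 24.3). The perpendicularity gives EH at right angles to GE, so EH runs at -155°; with |EH| = 19.5, H = (-32.7, 16.0). Then |NH| = |H − N| = 11.5.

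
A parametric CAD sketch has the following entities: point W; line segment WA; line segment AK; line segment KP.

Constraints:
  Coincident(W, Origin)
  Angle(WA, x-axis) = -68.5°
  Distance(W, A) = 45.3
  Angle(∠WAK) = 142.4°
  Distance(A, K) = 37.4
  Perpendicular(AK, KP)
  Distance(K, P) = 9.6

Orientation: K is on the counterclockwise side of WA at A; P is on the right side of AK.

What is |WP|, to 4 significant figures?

82.21

∠WAK = 142.4°, so AK runs at -68.5° + (180° − 142.4°) = -30.90° from the x-axis; with |AK| = 37.4, K = A + 37.4·(cos -30.90°, sin -30.90°) = (48.69, -61.35). AK is perpendicular to KP; with |KP| = 9.6 on the right of AK, P = K + 9.6·(-0.5135, -0.8581) = (43.76, -69.59). Then |WP| = |P − W| = 82.21.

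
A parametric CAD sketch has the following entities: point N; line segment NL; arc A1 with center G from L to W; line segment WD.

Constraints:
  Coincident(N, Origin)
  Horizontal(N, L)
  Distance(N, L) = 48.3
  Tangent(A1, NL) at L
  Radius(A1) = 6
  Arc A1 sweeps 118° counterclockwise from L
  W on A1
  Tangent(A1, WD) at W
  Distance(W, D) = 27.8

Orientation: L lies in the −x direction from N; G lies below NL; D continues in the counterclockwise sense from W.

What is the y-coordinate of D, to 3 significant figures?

-33.4

On A1, L sits at bearing 90° from G; a 118° counterclockwise sweep puts W at bearing 208°, so W = G + 6.0·(cos 208°, sin 208°) = (-53.6, -8.82). Since A1 is tangent to WD there, GW ⟂ WD, so WD runs along (−sin 208°, cos 208°); with |WD| = 27.8, D = (-40.5, -33.4). So D.y = -33.4.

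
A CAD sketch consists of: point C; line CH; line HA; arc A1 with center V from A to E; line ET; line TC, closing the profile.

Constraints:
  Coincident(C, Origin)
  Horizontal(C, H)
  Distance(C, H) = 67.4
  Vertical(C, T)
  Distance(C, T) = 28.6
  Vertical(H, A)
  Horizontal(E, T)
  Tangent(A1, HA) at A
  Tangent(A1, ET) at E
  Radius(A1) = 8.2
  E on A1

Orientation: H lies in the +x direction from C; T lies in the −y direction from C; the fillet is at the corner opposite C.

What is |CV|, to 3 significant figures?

62.6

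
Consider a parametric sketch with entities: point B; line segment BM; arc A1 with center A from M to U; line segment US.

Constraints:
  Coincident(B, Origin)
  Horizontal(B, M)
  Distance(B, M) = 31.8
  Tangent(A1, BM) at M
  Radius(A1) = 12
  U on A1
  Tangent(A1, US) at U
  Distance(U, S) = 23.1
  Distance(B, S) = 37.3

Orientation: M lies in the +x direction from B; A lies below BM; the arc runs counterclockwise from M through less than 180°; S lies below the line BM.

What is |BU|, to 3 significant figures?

22.5

Checks: |AU| = 12.00 ✓; ∠(AU, US) = 90.00° ✓; |US| = 23.10 ✓; |BS| = 37.30 ✓.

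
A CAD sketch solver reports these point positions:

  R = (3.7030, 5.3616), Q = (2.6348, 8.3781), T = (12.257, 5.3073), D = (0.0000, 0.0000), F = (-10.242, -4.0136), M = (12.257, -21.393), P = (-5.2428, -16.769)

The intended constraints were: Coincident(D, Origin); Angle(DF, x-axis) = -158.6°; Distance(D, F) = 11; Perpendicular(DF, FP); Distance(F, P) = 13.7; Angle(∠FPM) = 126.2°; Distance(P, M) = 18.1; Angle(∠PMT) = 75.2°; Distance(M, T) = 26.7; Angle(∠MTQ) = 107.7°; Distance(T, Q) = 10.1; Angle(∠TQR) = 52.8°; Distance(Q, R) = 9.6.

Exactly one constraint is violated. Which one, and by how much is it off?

Distance(Q, R) = 9.6 — off by 6.40.

D = (0.00, 0.00) ✓; DF at -158.6° ✓; |DF| = 11.00 ✓; ∠(DF, FP) = 90.00° ✓; |FP| = 13.70 ✓; ∠FPM = 126.2° ✓; |PM| = 18.10 ✓; ∠PMT = 75.20° ✓; |MT| = 26.70 ✓; ∠MTQ = 107.7° ✓; |TQ| = 10.10 ✓; ∠TQR = 52.80° ✓; |QR| = 3.200 ✗.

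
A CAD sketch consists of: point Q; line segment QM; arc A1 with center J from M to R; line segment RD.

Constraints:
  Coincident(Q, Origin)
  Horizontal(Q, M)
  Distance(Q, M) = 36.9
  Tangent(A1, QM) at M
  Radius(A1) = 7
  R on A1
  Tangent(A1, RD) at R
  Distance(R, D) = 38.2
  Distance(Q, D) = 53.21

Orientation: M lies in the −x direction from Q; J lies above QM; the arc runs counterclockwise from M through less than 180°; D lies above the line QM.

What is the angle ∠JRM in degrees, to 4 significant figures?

46.04°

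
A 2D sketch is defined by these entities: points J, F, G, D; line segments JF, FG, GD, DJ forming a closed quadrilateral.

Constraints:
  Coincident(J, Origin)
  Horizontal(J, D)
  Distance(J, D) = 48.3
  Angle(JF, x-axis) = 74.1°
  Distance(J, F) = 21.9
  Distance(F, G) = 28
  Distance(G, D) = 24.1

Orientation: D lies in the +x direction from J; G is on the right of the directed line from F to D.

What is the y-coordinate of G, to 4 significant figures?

-0.2150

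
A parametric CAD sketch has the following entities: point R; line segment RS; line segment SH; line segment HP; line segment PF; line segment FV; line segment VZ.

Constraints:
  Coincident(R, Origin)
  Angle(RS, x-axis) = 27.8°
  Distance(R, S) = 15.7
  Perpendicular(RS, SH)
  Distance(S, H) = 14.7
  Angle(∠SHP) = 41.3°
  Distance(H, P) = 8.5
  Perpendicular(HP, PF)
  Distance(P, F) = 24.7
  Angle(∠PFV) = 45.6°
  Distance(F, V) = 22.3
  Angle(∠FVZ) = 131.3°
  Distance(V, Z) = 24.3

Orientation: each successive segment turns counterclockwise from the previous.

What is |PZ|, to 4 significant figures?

21.07

∠PFV = 45.6° gives FV at 120.9° from the x-axis; with |FV| = 22.3, V = (17.61, 25.43). ∠FVZ = 131.3° gives VZ at 169.6° from the x-axis; with |VZ| = 24.3, Z = (-6.287, 29.82). Then |PZ| = |Z − P| = 21.07.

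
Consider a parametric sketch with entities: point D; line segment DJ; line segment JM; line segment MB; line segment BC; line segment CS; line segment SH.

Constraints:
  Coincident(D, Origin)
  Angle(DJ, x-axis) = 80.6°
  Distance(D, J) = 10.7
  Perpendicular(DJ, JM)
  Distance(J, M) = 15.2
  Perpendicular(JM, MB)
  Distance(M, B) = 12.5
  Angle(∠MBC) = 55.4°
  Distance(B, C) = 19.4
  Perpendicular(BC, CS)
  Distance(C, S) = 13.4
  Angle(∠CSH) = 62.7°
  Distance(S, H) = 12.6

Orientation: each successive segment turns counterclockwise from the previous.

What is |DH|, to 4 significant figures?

15.70

D is at the origin; DJ runs at 80.6° with length 10.7, so J = (1.748, 10.56). DJ ⟂ JM, so JM runs at 170.6°; with |JM| = 15.2, M = (-13.25, 13.04). The perpendicularity gives MB at right angles to JM, so MB runs at -99.40°; with |MB| = 12.5, B = (-15.29, 0.7067). ∠MBC = 55.4° gives BC at 25.20° from the x-axis; with |BC| = 19.4, C = (2.264, 8.967). BC is perpendicular to CS, so CS runs at 115.2°; with |CS| = 13.4, S = (-3.442, 21.09). ∠CSH = 62.7° gives SH at -127.5° from the x-axis; with |SH| = 12.6, H = (-11.11, 11.10). Then |DH| = |H − D| = 15.70.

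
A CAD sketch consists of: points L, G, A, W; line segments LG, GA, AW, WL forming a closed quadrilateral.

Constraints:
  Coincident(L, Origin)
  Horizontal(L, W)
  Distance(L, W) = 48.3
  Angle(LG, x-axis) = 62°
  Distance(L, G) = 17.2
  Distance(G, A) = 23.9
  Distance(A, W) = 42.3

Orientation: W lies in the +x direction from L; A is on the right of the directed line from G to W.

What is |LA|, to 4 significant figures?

11.09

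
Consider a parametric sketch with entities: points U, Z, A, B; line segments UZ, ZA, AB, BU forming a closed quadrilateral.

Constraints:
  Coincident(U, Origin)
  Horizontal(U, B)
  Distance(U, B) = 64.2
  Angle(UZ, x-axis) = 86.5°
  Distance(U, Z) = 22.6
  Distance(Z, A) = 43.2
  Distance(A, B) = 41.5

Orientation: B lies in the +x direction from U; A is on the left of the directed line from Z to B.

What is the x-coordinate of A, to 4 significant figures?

42.61

Checks: UZ at 86.50° ✓; |ZA| = 43.20 ✓; |AB| = 41.50 ✓.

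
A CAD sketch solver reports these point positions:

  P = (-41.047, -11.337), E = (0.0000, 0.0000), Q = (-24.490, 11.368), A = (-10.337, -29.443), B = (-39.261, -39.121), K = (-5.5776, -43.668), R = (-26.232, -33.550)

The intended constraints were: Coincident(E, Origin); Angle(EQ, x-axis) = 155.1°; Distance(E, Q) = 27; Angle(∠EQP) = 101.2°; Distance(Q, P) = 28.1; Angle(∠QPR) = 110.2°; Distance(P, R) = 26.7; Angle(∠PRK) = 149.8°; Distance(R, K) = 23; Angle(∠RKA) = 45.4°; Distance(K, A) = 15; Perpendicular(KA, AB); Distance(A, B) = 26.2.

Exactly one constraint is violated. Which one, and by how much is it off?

Distance(A, B) = 26.2 — off by 4.30.

E = (0.00, 0.00) ✓; EQ at 155.1° ✓; |EQ| = 27.00 ✓; ∠EQP = 101.2° ✓; |QP| = 28.10 ✓; ∠QPR = 110.2° ✓; |PR| = 26.70 ✓; ∠PRK = 149.8° ✓; |RK| = 23.00 ✓; ∠RKA = 45.40° ✓; |KA| = 15.00 ✓; ∠(KA, AB) = 90.00° ✓; |AB| = 30.50 ✗.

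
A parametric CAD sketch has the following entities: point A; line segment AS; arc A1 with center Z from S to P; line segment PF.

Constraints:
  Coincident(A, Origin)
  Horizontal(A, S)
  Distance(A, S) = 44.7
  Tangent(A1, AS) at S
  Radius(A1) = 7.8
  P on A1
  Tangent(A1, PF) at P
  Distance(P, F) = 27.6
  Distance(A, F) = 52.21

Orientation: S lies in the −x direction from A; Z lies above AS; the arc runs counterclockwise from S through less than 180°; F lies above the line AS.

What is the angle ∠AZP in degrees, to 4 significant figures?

12.35°

Checks: |ZP| = 7.800 ✓; ∠(ZP, PF) = 90.00° ✓; |PF| = 27.60 ✓; |AF| = 52.21 ✓.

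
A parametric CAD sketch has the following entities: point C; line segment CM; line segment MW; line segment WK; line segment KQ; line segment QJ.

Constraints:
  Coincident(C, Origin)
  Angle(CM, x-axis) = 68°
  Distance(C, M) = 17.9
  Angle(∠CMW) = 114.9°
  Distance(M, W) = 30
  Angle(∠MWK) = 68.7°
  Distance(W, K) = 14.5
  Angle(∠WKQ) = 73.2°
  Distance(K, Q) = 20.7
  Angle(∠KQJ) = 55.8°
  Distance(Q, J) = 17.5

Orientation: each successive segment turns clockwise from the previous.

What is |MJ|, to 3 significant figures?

25.5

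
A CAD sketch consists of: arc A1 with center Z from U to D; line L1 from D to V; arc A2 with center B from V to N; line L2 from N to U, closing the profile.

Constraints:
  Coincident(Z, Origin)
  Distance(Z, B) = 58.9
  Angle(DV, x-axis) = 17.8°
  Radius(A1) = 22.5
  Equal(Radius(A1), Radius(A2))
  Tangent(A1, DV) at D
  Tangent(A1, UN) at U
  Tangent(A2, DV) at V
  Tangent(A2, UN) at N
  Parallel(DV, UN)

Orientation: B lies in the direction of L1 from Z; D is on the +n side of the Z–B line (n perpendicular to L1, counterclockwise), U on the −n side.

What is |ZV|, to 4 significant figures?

63.05

The slot axis is L1's direction at 17.8°, so u = (cos 17.8°, sin 17.8°) = (0.9521, 0.3057) and n = (−sin 17.8°, cos 17.8°) = (-0.3057, 0.9521). Z is at the origin and B lies 58.9 along u from Z, so B = 58.9·u = (56.08, 18.01). Tangency of A1 to both parallel lines with radius 22.5 puts D and U at Z ± 22.5·n: D = (-6.878, 21.42), U = (6.878, -21.42). Equal radii place V and N the same way about B: V = B + 22.5·n = (49.20, 39.43), N = B − 22.5·n = (62.96, -3.417). Then |ZV| = |V − Z| = 63.05.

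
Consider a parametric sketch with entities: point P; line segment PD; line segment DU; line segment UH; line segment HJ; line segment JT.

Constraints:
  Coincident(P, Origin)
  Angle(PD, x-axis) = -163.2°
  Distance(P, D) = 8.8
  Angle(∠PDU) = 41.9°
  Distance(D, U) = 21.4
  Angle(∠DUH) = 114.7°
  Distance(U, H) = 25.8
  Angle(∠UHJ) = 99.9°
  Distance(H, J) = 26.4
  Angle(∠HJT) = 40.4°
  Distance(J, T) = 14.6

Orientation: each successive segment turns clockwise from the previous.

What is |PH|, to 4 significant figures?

31.07

P is at the origin; PD runs at -163.2° with length 8.8, so D = (-8.424, -2.543). ∠PDU = 41.9° gives DU at 58.70° from the x-axis; with |DU| = 21.4, U = (2.693, 15.74). ∠DUH = 114.7° gives UH at -6.600° from the x-axis; with |UH| = 25.8, H = (28.32, 12.78). Then |PH| = |H − P| = 31.07.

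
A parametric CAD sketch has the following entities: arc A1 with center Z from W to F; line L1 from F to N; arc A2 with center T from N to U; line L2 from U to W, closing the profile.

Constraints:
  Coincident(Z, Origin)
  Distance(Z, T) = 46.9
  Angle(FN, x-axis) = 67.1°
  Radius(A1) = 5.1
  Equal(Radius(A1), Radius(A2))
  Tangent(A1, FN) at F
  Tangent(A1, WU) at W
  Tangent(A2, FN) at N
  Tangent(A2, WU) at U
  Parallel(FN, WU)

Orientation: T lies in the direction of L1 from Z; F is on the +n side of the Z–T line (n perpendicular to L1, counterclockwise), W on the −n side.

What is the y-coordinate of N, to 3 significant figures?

45.2

Tangency of A1 to both parallel lines with radius 5.1 puts F and W at Z ± 5.1·n: F = (-4.70, 1.98), W = (4.70, -1.98). Equal radii place N and U the same way about T: N = T + 5.1·n = (13.6, 45.2), U = T − 5.1·n = (22.9, 41.2). So N.y = 45.2.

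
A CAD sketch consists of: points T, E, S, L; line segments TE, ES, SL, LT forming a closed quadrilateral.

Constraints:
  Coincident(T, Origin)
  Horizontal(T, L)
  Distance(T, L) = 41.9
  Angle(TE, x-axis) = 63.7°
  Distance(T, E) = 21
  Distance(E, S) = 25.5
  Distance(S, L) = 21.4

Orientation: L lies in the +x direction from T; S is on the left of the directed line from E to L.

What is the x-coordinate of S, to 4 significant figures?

34.77

Checks: |ES| = 25.50 ✓; |SL| = 21.40 ✓.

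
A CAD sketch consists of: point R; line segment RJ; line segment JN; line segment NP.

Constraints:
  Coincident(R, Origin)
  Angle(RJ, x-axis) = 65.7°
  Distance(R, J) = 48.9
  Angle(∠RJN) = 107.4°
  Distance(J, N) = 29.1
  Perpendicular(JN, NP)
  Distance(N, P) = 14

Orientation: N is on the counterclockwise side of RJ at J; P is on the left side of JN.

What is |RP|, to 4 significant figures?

54.58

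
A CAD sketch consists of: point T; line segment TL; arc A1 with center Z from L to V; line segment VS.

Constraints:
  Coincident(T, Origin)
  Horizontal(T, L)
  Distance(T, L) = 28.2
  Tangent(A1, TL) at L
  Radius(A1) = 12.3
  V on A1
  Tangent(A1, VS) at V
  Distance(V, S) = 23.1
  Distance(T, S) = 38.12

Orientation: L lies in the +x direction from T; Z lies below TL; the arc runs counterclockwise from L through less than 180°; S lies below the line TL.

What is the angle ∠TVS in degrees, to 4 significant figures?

124.9°

Checks: |ZV| = 12.30 ✓; ∠(ZV, VS) = 90.00° ✓; |VS| = 23.10 ✓; |TS| = 38.12 ✓.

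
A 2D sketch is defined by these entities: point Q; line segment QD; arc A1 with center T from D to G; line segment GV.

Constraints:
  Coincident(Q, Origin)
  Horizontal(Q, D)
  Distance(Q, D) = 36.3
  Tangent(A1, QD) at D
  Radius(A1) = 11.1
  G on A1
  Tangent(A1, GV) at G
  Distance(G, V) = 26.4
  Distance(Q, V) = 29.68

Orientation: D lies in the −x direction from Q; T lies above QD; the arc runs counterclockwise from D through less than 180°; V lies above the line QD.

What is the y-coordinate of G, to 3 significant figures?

4.96

Checks: |TG| = 11.10 ✓; ∠(TG, GV) = 90.00° ✓; |GV| = 26.40 ✓; |QV| = 29.68 ✓.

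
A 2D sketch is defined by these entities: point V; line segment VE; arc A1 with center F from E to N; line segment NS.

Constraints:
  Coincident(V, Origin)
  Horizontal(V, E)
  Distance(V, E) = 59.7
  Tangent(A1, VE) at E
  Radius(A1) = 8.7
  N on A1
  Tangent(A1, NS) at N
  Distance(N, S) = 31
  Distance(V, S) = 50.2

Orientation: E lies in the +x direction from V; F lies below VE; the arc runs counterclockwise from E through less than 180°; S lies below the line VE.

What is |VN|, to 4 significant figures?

52.13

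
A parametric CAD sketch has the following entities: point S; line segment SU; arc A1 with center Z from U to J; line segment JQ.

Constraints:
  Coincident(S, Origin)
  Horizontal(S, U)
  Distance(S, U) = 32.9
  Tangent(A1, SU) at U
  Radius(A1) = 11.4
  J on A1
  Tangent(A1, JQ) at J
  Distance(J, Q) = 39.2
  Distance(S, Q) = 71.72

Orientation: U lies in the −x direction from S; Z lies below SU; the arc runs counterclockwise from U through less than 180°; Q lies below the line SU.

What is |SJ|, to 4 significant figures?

44.49

S is at the origin; SU is horizontal with |SU| = 32.9 and U on the −x side, so U = (-32.90, 0.000). A1 meets SU tangentially, so ZU is at right angles to SU, so Z = U + (0, -11.4) = (-32.90, -11.40). Since ZJ ⟂ JQ (tangency), |ZQ| = √(11.4² + 39.2²) = 40.82 regardless of where J sits on A1. So Q lies on both circle(S, 71.72) and circle(Z, 40.82); the below-SU intersection is Q = (-55.55, -45.36). J is the foot of the tangent from Q: J = (-43.77, -7.975).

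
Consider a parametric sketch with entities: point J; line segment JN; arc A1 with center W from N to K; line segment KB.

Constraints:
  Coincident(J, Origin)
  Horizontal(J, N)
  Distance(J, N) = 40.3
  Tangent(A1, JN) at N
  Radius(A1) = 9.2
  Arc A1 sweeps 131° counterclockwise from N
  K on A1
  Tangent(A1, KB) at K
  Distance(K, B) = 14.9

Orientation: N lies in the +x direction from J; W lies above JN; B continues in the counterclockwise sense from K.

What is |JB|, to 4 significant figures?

45.88

J is at the origin; JN is horizontal with |JN| = 40.3 and N on the +x side, so N = (40.30, 0.000). A1 meets JN tangentially, so WN is at right angles to JN, so W = N + (0, 9.2) = (40.30, 9.200). On A1, N sits at bearing -90° from W; a 131° counterclockwise sweep puts K at bearing 41°, so K = W + 9.2·(cos 41°, sin 41°) = (47.24, 15.24). Tangency of A1 to KB means the radius WK is perpendicular to KB, so KB runs along (−sin 41°, cos 41°); with |KB| = 14.9, B = (37.47, 26.48). Then |JB| = |B − J| = 45.88.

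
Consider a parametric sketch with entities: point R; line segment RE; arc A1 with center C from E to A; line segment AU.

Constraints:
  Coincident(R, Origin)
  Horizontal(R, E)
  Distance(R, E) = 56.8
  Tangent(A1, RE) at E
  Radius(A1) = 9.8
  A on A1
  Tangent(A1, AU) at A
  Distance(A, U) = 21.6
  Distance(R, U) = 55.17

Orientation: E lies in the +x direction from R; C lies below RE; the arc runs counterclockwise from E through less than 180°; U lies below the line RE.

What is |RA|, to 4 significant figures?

47.91

R is at the origin; RE is horizontal with |RE| = 56.8 and E on the +x side, so E = (56.80, 0.000). A1 meets RE tangentially, so CE is at right angles to RE, so C = E + (0, -9.8) = (56.80, -9.800). Since CA ⟂ AU (tangency), |CU| = √(9.8² + 21.6²) = 23.72 regardless of where A sits on A1. So U lies on both circle(R, 55.17) and circle(C, 23.72); the below-RE intersection is U = (45.77, -30.80). A is the foot of the tangent from U: A = (47.02, -9.236).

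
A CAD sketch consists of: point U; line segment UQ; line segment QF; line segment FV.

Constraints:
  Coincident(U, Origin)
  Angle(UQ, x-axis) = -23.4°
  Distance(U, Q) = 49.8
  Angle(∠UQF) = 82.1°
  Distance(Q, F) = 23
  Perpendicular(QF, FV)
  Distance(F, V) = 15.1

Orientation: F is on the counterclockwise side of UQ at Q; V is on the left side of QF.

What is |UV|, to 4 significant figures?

37.85

U is at the origin; UQ runs at -23.4° with length 49.8, so Q = 49.8·(cos -23.4°, sin -23.4°) = (45.70, -19.78). ∠UQF = 82.1°, so QF runs at -23.4° + (180° − 82.1°) = 74.50° from the x-axis; with |QF| = 23.0, F = Q + 23.0·(cos 74.50°, sin 74.50°) = (51.85, 2.386). QF is perpendicular to FV; with |FV| = 15.1 on the left of QF, V = F + 15.1·(-0.9636, 0.2672) = (37.30, 6.421). Then |UV| = |V − U| = 37.85.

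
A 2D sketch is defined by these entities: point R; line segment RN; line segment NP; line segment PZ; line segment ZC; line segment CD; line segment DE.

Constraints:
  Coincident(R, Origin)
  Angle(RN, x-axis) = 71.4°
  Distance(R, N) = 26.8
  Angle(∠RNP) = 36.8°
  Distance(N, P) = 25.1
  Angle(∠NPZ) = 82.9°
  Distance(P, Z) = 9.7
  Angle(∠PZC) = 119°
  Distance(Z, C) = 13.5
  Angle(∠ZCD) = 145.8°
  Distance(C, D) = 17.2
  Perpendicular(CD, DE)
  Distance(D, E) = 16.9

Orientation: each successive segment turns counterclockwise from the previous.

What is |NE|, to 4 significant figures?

5.811

R is at the origin; RN runs at 71.4° with length 26.8, so N = (8.548, 25.40). ∠RNP = 36.8° gives NP at -145.4° from the x-axis; with |NP| = 25.1, P = (-12.11, 11.15). ∠NPZ = 82.9° gives PZ at -48.30° from the x-axis; with |PZ| = 9.7, Z = (-5.660, 3.905). ∠PZC = 119.0° gives ZC at 12.70° from the x-axis; with |ZC| = 13.5, C = (7.510, 6.873). ∠ZCD = 145.8° gives CD at 46.90° from the x-axis; with |CD| = 17.2, D = (19.26, 19.43). CD ⟂ DE, so DE runs at 136.9°; with |DE| = 16.9, E = (6.922, 30.98). Then |NE| = |E − N| = 5.811.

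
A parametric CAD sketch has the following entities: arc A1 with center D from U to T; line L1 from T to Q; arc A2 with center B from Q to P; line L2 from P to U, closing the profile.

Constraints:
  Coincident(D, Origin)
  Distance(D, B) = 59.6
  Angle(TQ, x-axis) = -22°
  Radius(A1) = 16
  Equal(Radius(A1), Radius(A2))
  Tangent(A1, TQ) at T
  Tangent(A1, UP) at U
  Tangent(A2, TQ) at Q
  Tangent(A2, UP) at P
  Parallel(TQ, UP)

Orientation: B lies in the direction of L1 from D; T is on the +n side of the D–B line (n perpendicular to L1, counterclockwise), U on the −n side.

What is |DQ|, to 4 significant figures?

61.71

The slot axis is L1's direction at -22.0°, so u = (cos -22.0°, sin -22.0°) = (0.9272, -0.3746) and n = (−sin -22.0°, cos -22.0°) = (0.3746, 0.9272). D is at the origin and B lies 59.6 along u from D, so B = 59.6·u = (55.26, -22.33). Tangency of A1 to both parallel lines with radius 16.0 puts T and U at D ± 16.0·n: T = (5.994, 14.83), U = (-5.994, -14.83). Equal radii place Q and P the same way about B: Q = B + 16.0·n = (61.25, -7.492), P = B − 16.0·n = (49.27, -37.16). Then |DQ| = |Q − D| = 61.71.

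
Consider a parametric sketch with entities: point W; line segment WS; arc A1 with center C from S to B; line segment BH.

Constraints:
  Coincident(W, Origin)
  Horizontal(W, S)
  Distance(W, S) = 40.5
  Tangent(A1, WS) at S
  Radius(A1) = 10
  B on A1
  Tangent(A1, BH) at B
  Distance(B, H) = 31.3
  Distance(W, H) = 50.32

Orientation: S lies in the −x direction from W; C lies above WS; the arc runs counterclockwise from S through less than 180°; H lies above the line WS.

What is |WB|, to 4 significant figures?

31.99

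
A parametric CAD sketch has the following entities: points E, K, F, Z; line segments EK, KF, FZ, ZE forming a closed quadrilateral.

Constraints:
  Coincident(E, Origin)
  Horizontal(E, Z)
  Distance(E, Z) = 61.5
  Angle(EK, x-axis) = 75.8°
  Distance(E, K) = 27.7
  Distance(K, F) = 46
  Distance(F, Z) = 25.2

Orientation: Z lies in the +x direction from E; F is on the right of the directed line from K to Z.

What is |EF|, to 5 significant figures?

38.166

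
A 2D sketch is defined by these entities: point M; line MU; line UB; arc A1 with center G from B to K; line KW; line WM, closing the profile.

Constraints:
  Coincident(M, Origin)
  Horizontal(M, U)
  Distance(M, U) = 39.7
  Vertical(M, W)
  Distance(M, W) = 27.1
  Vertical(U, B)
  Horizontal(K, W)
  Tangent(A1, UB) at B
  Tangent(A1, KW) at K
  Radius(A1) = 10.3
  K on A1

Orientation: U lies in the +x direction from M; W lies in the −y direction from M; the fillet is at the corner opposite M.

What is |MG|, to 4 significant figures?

33.86

M and W share the same x with |MW| = 27.1 and W on the −y side, so W = (0.000, -27.10). The virtual corner opposite M is at (39.70, -27.10). Since A1 is tangent to UB there, GB ⟂ UB and A1 meets KW tangentially, so GK is at right angles to KW, with radius 10.3, so the center G sits 10.3 in from both sides at G = (29.40, -16.80). Then |MG| = |G − M| = 33.86.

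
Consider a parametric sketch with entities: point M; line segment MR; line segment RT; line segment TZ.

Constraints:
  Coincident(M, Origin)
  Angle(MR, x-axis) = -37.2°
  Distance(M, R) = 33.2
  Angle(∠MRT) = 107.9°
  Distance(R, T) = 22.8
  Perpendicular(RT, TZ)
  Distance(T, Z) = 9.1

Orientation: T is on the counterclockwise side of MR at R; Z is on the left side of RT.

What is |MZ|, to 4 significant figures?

39.94

M is at the origin; MR runs at -37.2° with length 33.2, so R = 33.2·(cos -37.2°, sin -37.2°) = (26.44, -20.07). ∠MRT = 107.9°, so RT runs at -37.2° + (180° − 107.9°) = 34.90° from the x-axis; with |RT| = 22.8, T = R + 22.8·(cos 34.90°, sin 34.90°) = (45.14, -7.028). The perpendicularity gives TZ at right angles to RT; with |TZ| = 9.1 on the left of RT, Z = T + 9.1·(-0.5721, 0.8202) = (39.94, 0.4356). Then |MZ| = |Z − M| = 39.94.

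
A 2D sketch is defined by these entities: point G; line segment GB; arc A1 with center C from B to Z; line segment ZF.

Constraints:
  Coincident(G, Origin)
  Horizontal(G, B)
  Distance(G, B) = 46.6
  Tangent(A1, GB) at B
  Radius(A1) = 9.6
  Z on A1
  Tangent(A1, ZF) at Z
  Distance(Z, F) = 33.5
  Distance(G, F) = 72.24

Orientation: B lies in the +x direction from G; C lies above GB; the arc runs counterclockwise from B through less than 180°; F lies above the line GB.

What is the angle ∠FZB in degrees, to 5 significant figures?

137.01°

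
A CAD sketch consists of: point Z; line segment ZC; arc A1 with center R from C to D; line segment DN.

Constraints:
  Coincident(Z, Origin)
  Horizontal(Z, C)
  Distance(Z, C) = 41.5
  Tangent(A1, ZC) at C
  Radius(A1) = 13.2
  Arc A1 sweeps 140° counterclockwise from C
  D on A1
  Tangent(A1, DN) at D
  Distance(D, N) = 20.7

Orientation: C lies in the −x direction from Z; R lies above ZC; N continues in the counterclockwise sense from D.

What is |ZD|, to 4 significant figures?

40.42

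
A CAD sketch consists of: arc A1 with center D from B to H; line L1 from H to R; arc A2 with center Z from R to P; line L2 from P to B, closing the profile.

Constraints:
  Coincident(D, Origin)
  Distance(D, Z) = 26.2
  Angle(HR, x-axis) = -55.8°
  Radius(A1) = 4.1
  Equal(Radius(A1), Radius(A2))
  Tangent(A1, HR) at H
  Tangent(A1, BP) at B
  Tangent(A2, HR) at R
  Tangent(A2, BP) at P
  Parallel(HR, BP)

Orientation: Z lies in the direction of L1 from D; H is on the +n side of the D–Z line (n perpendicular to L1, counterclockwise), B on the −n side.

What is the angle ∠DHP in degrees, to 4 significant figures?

72.62°

The slot axis is L1's direction at -55.8°, so u = (cos -55.8°, sin -55.8°) = (0.5621, -0.8271) and n = (−sin -55.8°, cos -55.8°) = (0.8271, 0.5621). D is at the origin and Z lies 26.2 along u from D, so Z = 26.2·u = (14.73, -21.67). Tangency of A1 to both parallel lines with radius 4.1 puts H and B at D ± 4.1·n: H = (3.391, 2.305), B = (-3.391, -2.305). Equal radii place R and P the same way about Z: R = Z + 4.1·n = (18.12, -19.36), P = Z − 4.1·n = (11.34, -23.97). Then cos ∠DHP = HD·HP / (|HD||HP|), giving 72.62°.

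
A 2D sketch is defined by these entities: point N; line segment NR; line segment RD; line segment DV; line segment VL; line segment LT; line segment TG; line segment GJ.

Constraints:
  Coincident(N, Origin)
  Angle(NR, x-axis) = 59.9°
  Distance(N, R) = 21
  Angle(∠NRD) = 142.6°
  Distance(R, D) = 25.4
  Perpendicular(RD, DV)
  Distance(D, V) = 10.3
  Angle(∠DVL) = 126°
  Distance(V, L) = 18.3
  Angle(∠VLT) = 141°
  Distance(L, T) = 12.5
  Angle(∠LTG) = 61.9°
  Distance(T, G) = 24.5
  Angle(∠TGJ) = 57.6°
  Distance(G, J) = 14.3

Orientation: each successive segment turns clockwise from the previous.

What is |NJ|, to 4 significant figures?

33.83

N is at the origin; NR runs at 59.9° with length 21.0, so R = (10.53, 18.17). ∠NRD = 142.6° gives RD at 22.50° from the x-axis; with |RD| = 25.4, D = (34.00, 27.89). RD ⟂ DV, so DV runs at -67.50°; with |DV| = 10.3, V = (37.94, 18.37). ∠DVL = 126.0° gives VL at -121.5° from the x-axis; with |VL| = 18.3, L = (28.38, 2.769). ∠VLT = 141.0° gives LT at -160.5° from the x-axis; with |LT| = 12.5, T = (16.60, -1.404). ∠LTG = 61.9° gives TG at 81.40° from the x-axis; with |TG| = 24.5, G = (20.26, 22.82). ∠TGJ = 57.6° gives GJ at -41.00° from the x-axis; with |GJ| = 14.3, J = (31.05, 13.44). Then |NJ| = |J − N| = 33.83.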